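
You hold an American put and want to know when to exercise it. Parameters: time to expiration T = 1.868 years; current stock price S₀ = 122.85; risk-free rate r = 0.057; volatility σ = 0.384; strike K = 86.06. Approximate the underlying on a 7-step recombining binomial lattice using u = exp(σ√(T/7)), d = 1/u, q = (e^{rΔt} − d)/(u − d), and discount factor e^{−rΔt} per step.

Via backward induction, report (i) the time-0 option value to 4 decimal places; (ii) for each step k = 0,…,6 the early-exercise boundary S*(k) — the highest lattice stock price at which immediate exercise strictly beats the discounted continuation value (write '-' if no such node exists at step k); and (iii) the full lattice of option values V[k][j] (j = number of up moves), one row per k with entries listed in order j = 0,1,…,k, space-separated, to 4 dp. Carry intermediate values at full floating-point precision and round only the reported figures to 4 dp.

Δt=0.26686, u=1.21941, d=0.82007, q=0.48895, disc=e^(-rΔt)=0.98490
k=7 terminal: V=max(K-S,0) → 55.4174 40.4956 18.3075 0.0000 0.0000 0.0000 0.0000 0.0000
k=6: j=0 S=37.3659 intr=48.6941 cont=47.3950 V=48.6941[EX]; j=1 S=55.5617 intr=30.4983 cont=29.1992 V=30.4983[EX]; j=2 S=82.6181 intr=3.4419 cont=9.2148 V=9.2148[hold]; j=3 S=122.8500 intr=0.0000 cont=0.0000 V=0.0000[hold]; j=4 S=182.6733 intr=0.0000 cont=0.0000 V=0.0000[hold]; j=5 S=271.6282 intr=0.0000 cont=0.0000 V=0.0000[hold]; j=6 S=403.9009 intr=0.0000 cont=0.0000 V=0.0000[hold]  S*(6)=55.5617
k=5: j=0 S=45.5644 intr=40.4956 cont=39.1965 V=40.4956[EX]; j=1 S=67.7525 intr=18.3075 cont=19.7884 V=19.7884[hold]; j=2 S=100.7454 intr=0.0000 cont=4.6381 V=4.6381[hold]; j=3 S=149.8046 intr=0.0000 cont=0.0000 V=0.0000[hold]; j=4 S=222.7537 intr=0.0000 cont=0.0000 V=0.0000[hold]; j=5 S=331.2263 intr=0.0000 cont=0.0000 V=0.0000[hold]  S*(5)=45.5644
k=4: j=0 S=55.5617 intr=30.4983 cont=29.9123 V=30.4983[EX]; j=1 S=82.6181 intr=3.4419 cont=12.1938 V=12.1938[hold]; j=2 S=122.8500 intr=0.0000 cont=2.3345 V=2.3345[hold]; j=3 S=182.6733 intr=0.0000 cont=0.0000 V=0.0000[hold]; j=4 S=271.6282 intr=0.0000 cont=0.0000 V=0.0000[hold]  S*(4)=55.5617
k=3: j=0 S=67.7525 intr=18.3075 cont=21.2230 V=21.2230[hold]; j=1 S=100.7454 intr=0.0000 cont=7.2618 V=7.2618[hold]; j=2 S=149.8046 intr=0.0000 cont=1.1750 V=1.1750[hold]; j=3 S=222.7537 intr=0.0000 cont=0.0000 V=0.0000[hold]  S*(3)=-
k=2: j=0 S=82.6181 intr=3.4419 cont=14.1793 V=14.1793[hold]; j=1 S=122.8500 intr=0.0000 cont=4.2210 V=4.2210[hold]; j=2 S=182.6733 intr=0.0000 cont=0.5914 V=0.5914[hold]  S*(2)=-
k=1: j=0 S=100.7454 intr=0.0000 cont=9.1696 V=9.1696[hold]; j=1 S=149.8046 intr=0.0000 cont=2.4094 V=2.4094[hold]  S*(1)=-
k=0: j=0 S=122.8500 intr=0.0000 cont=5.7757 V=5.7757[hold]  S*(0)=-

price = 5.7757
boundary = - - - - 55.5617 45.5644 55.5617
tree:
5.7757
9.1696 2.4094
14.1793 4.2210 0.5914
21.2230 7.2618 1.1750 0.0000
30.4983 12.1938 2.3345 0.0000 0.0000
40.4956 19.7884 4.6381 0.0000 0.0000 0.0000
48.6941 30.4983 9.2148 0.0000 0.0000 0.0000 0.0000
55.4174 40.4956 18.3075 0.0000 0.0000 0.0000 0.0000 0.0000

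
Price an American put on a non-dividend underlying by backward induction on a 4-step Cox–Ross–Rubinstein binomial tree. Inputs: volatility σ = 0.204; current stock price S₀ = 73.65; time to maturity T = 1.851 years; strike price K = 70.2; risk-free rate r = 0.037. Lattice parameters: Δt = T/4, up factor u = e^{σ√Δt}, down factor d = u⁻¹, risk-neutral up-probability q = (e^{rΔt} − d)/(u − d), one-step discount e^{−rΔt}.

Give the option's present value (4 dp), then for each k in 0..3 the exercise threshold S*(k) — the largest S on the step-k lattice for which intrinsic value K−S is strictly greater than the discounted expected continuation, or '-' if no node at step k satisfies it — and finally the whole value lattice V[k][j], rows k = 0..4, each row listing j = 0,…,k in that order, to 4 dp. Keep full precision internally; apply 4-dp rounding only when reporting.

Δt=0.46275, u=1.14886, d=0.87043, q=0.52738, disc=e^(-rΔt)=0.98302
k=4 terminal: V=max(K-S,0) → 27.9234 14.3997 0.0000 0.0000 0.0000
k=3: j=0 S=48.5700 intr=21.6300 cont=20.4383 V=21.6300[EX]; j=1 S=64.1069 intr=6.0931 cont=6.6900 V=6.6900[hold]; j=2 S=84.6137 intr=0.0000 cont=0.0000 V=0.0000[hold]; j=3 S=111.6804 intr=0.0000 cont=0.0000 V=0.0000[hold]  S*(3)=48.5700
k=2: j=0 S=55.8003 intr=14.3997 cont=13.5174 V=14.3997[EX]; j=1 S=73.6500 intr=0.0000 cont=3.1081 V=3.1081[hold]; j=2 S=97.2096 intr=0.0000 cont=0.0000 V=0.0000[hold]  S*(2)=55.8003
k=1: j=0 S=64.1069 intr=6.0931 cont=8.3013 V=8.3013[hold]; j=1 S=84.6137 intr=0.0000 cont=1.4440 V=1.4440[hold]  S*(1)=-
k=0: j=0 S=73.6500 intr=0.0000 cont=4.6054 V=4.6054[hold]  S*(0)=-

price = 4.6054
boundary = - - 55.8003 48.5700
tree:
4.6054
8.3013 1.4440
14.3997 3.1081 0.0000
21.6300 6.6900 0.0000 0.0000
27.9234 14.3997 0.0000 0.0000 0.0000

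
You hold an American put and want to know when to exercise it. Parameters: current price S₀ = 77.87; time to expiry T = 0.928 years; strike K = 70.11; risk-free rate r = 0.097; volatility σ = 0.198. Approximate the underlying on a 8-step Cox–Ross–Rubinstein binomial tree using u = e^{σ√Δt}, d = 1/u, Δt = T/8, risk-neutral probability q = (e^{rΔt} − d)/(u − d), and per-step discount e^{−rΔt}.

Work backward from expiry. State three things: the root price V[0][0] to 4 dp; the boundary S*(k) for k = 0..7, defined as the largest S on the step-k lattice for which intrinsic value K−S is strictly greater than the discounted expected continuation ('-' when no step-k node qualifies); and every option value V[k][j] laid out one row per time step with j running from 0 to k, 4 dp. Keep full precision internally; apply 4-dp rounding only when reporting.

params: Δt=0.11600 u=1.06976 d=0.93479 q=0.56698 e^(-rΔt)=0.98881
t_8 payoffs: 24.7083 18.1527 10.6505 2.0651 0.0000 0.0000 0.0000 0.0000 0.0000
t_7: node(7,0) S=48.5690 payoff=21.5410 vs cont=20.7565 → 21.5410 [stop]  node(7,1) S=55.5820 payoff=14.5280 vs cont=13.7436 → 14.5280 [stop]  node(7,2) S=63.6075 payoff=6.5025 vs cont=5.7180 → 6.5025 [stop]  node(7,3) S=72.7919 payoff=0.0000 vs cont=0.8842 → 0.8842 [wait]  node(7,4) S=83.3024 payoff=0.0000 vs cont=0.0000 → 0.0000 [wait]  node(7,5) S=95.3305 payoff=0.0000 vs cont=0.0000 → 0.0000 [wait]  node(7,6) S=109.0954 payoff=0.0000 vs cont=0.0000 → 0.0000 [wait]  node(7,7) S=124.8478 payoff=0.0000 vs cont=0.0000 → 0.0000 [wait]  ⇒ S*(7)=63.6075
t_6: node(6,0) S=51.9573 payoff=18.1527 vs cont=17.3682 → 18.1527 [stop]  node(6,1) S=59.4595 payoff=10.6505 vs cont=9.8661 → 10.6505 [stop]  node(6,2) S=68.0449 payoff=2.0651 vs cont=3.2799 → 3.2799 [wait]  node(6,3) S=77.8700 payoff=0.0000 vs cont=0.3786 → 0.3786 [wait]  node(6,4) S=89.1137 payoff=0.0000 vs cont=0.0000 → 0.0000 [wait]  node(6,5) S=101.9810 payoff=0.0000 vs cont=0.0000 → 0.0000 [wait]  node(6,6) S=116.7061 payoff=0.0000 vs cont=0.0000 → 0.0000 [wait]  ⇒ S*(6)=59.4595
t_5: node(5,0) S=55.5820 payoff=14.5280 vs cont=13.7436 → 14.5280 [stop]  node(5,1) S=63.6075 payoff=6.5025 vs cont=6.3991 → 6.5025 [stop]  node(5,2) S=72.7919 payoff=0.0000 vs cont=1.6166 → 1.6166 [wait]  node(5,3) S=83.3024 payoff=0.0000 vs cont=0.1621 → 0.1621 [wait]  node(5,4) S=95.3305 payoff=0.0000 vs cont=0.0000 → 0.0000 [wait]  node(5,5) S=109.0954 payoff=0.0000 vs cont=0.0000 → 0.0000 [wait]  ⇒ S*(5)=63.6075
t_4: node(4,0) S=59.4595 payoff=10.6505 vs cont=9.8661 → 10.6505 [stop]  node(4,1) S=68.0449 payoff=2.0651 vs cont=3.6905 → 3.6905 [wait]  node(4,2) S=77.8700 payoff=0.0000 vs cont=0.7831 → 0.7831 [wait]  node(4,3) S=89.1137 payoff=0.0000 vs cont=0.0694 → 0.0694 [wait]  node(4,4) S=101.9810 payoff=0.0000 vs cont=0.0000 → 0.0000 [wait]  ⇒ S*(4)=59.4595
t_3: node(3,0) S=63.6075 payoff=6.5025 vs cont=6.6293 → 6.6293 [wait]  node(3,1) S=72.7919 payoff=0.0000 vs cont=2.0192 → 2.0192 [wait]  node(3,2) S=83.3024 payoff=0.0000 vs cont=0.3742 → 0.3742 [wait]  node(3,3) S=95.3305 payoff=0.0000 vs cont=0.0297 → 0.0297 [wait]  ⇒ S*(3)=-
t_2: node(2,0) S=68.0449 payoff=2.0651 vs cont=3.9705 → 3.9705 [wait]  node(2,1) S=77.8700 payoff=0.0000 vs cont=1.0744 → 1.0744 [wait]  node(2,2) S=89.1137 payoff=0.0000 vs cont=0.1769 → 0.1769 [wait]  ⇒ S*(2)=-
t_1: node(1,0) S=72.7919 payoff=0.0000 vs cont=2.3024 → 2.3024 [wait]  node(1,1) S=83.3024 payoff=0.0000 vs cont=0.5592 → 0.5592 [wait]  ⇒ S*(1)=-
t_0: node(0,0) S=77.8700 payoff=0.0000 vs cont=1.2993 → 1.2993 [wait]  ⇒ S*(0)=-

price = 1.2993
boundary = - - - - 59.4595 63.6075 59.4595 63.6075
tree:
1.2993
2.3024 0.5592
3.9705 1.0744 0.1769
6.6293 2.0192 0.3742 0.0297
10.6505 3.6905 0.7831 0.0694 0.0000
14.5280 6.5025 1.6166 0.1621 0.0000 0.0000
18.1527 10.6505 3.2799 0.3786 0.0000 0.0000 0.0000
21.5410 14.5280 6.5025 0.8842 0.0000 0.0000 0.0000 0.0000
24.7083 18.1527 10.6505 2.0651 0.0000 0.0000 0.0000 0.0000 0.0000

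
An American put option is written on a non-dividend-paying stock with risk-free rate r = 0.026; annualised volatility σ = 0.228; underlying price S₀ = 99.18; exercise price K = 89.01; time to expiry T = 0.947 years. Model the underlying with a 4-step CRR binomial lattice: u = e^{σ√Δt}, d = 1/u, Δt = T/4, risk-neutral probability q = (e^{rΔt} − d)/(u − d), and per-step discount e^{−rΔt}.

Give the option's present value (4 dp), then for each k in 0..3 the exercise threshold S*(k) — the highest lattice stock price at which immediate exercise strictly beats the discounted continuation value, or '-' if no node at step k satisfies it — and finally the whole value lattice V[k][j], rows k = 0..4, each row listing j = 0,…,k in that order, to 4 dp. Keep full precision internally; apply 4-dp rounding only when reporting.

Δt=0.23675, u=1.11733, d=0.89499, q=0.50007, disc=e^(-rΔt)=0.99386
k=4 terminal: V=max(K-S,0) → 25.3736 9.5653 0.0000 0.0000 0.0000
k=3: j=0 S=71.1025 intr=17.9075 cont=17.3613 V=17.9075[EX]; j=1 S=88.7655 intr=0.2445 cont=4.7527 V=4.7527[hold]; j=2 S=110.8163 intr=0.0000 cont=0.0000 V=0.0000[hold]; j=3 S=138.3449 intr=0.0000 cont=0.0000 V=0.0000[hold]  S*(3)=71.1025
k=2: j=0 S=79.4447 intr=9.5653 cont=11.2597 V=11.2597[hold]; j=1 S=99.1800 intr=0.0000 cont=2.3615 V=2.3615[hold]; j=2 S=123.8179 intr=0.0000 cont=0.0000 V=0.0000[hold]  S*(2)=-
k=1: j=0 S=88.7655 intr=0.2445 cont=6.7682 V=6.7682[hold]; j=1 S=110.8163 intr=0.0000 cont=1.1733 V=1.1733[hold]  S*(1)=-
k=0: j=0 S=99.1800 intr=0.0000 cont=3.9460 V=3.9460[hold]  S*(0)=-

price = 3.9460
boundary = - - - 71.1025
tree:
3.9460
6.7682 1.1733
11.2597 2.3615 0.0000
17.9075 4.7527 0.0000 0.0000
25.3736 9.5653 0.0000 0.0000 0.0000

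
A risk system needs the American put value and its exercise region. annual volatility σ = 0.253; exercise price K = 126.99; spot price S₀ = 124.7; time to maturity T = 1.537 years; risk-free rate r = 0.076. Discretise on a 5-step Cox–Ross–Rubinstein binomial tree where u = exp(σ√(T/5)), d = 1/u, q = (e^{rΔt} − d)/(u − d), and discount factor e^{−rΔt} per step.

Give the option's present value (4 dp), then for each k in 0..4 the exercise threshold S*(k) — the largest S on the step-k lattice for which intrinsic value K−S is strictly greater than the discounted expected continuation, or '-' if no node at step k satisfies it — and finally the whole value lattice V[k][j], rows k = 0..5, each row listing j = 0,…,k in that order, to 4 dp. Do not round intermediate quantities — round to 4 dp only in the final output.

price = 11.6653
boundary = - - 94.1949 81.8668 94.1949
tree:
11.6653
19.9429 5.3667
32.7951 10.2423 1.5920
45.1232 18.8477 3.6131 0.0000
55.8378 32.7951 8.2001 0.0000 0.0000
65.1501 45.1232 18.6106 0.0000 0.0000 0.0000

params: Δt=0.30740 u=1.15059 d=0.86912 q=0.54897 e^(-rΔt)=0.97691
t_5 payoffs: 65.1501 45.1232 18.6106 0.0000 0.0000 0.0000
t_4: node(4,0) S=71.1522 payoff=55.8378 vs cont=52.9054 → 55.8378 [stop]  node(4,1) S=94.1949 payoff=32.7951 vs cont=29.8627 → 32.7951 [stop]  node(4,2) S=124.7000 payoff=2.2900 vs cont=8.2001 → 8.2001 [wait]  node(4,3) S=165.0842 payoff=0.0000 vs cont=0.0000 → 0.0000 [wait]  node(4,4) S=218.5469 payoff=0.0000 vs cont=0.0000 → 0.0000 [wait]  ⇒ S*(4)=94.1949
t_3: node(3,0) S=81.8668 payoff=45.1232 vs cont=42.1908 → 45.1232 [stop]  node(3,1) S=108.3794 payoff=18.6106 vs cont=18.8477 → 18.8477 [wait]  node(3,2) S=143.4782 payoff=0.0000 vs cont=3.6131 → 3.6131 [wait]  node(3,3) S=189.9438 payoff=0.0000 vs cont=0.0000 → 0.0000 [wait]  ⇒ S*(3)=81.8668
t_2: node(2,0) S=94.1949 payoff=32.7951 vs cont=29.9899 → 32.7951 [stop]  node(2,1) S=124.7000 payoff=2.2900 vs cont=10.2423 → 10.2423 [wait]  node(2,2) S=165.0842 payoff=0.0000 vs cont=1.5920 → 1.5920 [wait]  ⇒ S*(2)=94.1949
t_1: node(1,0) S=108.3794 payoff=18.6106 vs cont=19.9429 → 19.9429 [wait]  node(1,1) S=143.4782 payoff=0.0000 vs cont=5.3667 → 5.3667 [wait]  ⇒ S*(1)=-
t_0: node(0,0) S=124.7000 payoff=2.2900 vs cont=11.6653 → 11.6653 [wait]  ⇒ S*(0)=-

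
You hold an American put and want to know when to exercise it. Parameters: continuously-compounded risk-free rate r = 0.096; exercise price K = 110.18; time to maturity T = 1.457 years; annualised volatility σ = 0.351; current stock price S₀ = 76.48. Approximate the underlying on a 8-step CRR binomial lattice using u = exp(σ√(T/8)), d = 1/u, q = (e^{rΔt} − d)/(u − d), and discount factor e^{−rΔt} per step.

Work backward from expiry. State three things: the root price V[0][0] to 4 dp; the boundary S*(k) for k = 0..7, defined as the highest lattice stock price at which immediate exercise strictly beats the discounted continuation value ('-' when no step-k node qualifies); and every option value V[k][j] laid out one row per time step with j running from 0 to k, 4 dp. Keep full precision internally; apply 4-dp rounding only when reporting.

price = 33.7000
boundary = 76.4800 65.8406 76.4800 65.8406 76.4800 65.8406 76.4800 88.8387
tree:
33.7000
44.3394 23.4585
53.4988 33.7000 14.8467
61.3839 44.3394 22.7754 8.0675
68.1721 53.4988 33.7000 13.5132 3.3393
74.0160 61.3839 44.3394 21.8583 6.3066 0.7272
79.0469 68.1721 53.4988 33.7000 11.7228 1.5459 0.0000
83.3780 74.0160 61.3839 44.3394 21.3413 3.2862 0.0000 0.0000
87.1065 79.0469 68.1721 53.4988 33.7000 6.9855 0.0000 0.0000 0.0000

Δt=0.18213, u=1.16159, d=0.86089, q=0.52128, disc=e^(-rΔt)=0.98267
k=8 terminal: V=max(K-S,0) → 87.1065 79.0469 68.1721 53.4988 33.7000 6.9855 0.0000 0.0000 0.0000
k=7: j=0 S=26.8020 intr=83.3780 cont=81.4683 V=83.3780[EX]; j=1 S=36.1640 intr=74.0160 cont=72.1064 V=74.0160[EX]; j=2 S=48.7961 intr=61.3839 cont=59.4743 V=61.3839[EX]; j=3 S=65.8406 intr=44.3394 cont=42.4298 V=44.3394[EX]; j=4 S=88.8387 intr=21.3413 cont=19.4317 V=21.3413[EX]; j=5 S=119.8701 intr=0.0000 cont=3.2862 V=3.2862[hold]; j=6 S=161.7408 intr=0.0000 cont=0.0000 V=0.0000[hold]; j=7 S=218.2369 intr=0.0000 cont=0.0000 V=0.0000[hold]  S*(7)=88.8387
k=6: j=0 S=31.1331 intr=79.0469 cont=77.1373 V=79.0469[EX]; j=1 S=42.0079 intr=68.1721 cont=66.2625 V=68.1721[EX]; j=2 S=56.6812 intr=53.4988 cont=51.5891 V=53.4988[EX]; j=3 S=76.4800 intr=33.7000 cont=31.7904 V=33.7000[EX]; j=4 S=103.1945 intr=6.9855 cont=11.7228 V=11.7228[hold]; j=5 S=139.2404 intr=0.0000 cont=1.5459 V=1.5459[hold]; j=6 S=187.8771 intr=0.0000 cont=0.0000 V=0.0000[hold]  S*(6)=76.4800
k=5: j=0 S=36.1640 intr=74.0160 cont=72.1064 V=74.0160[EX]; j=1 S=48.7961 intr=61.3839 cont=59.4743 V=61.3839[EX]; j=2 S=65.8406 intr=44.3394 cont=42.4298 V=44.3394[EX]; j=3 S=88.8387 intr=21.3413 cont=21.8583 V=21.8583[hold]; j=4 S=119.8701 intr=0.0000 cont=6.3066 V=6.3066[hold]; j=5 S=161.7408 intr=0.0000 cont=0.7272 V=0.7272[hold]  S*(5)=65.8406
k=4: j=0 S=42.0079 intr=68.1721 cont=66.2625 V=68.1721[EX]; j=1 S=56.6812 intr=53.4988 cont=51.5891 V=53.4988[EX]; j=2 S=76.4800 intr=33.7000 cont=32.0552 V=33.7000[EX]; j=3 S=103.1945 intr=6.9855 cont=13.5132 V=13.5132[hold]; j=4 S=139.2404 intr=0.0000 cont=3.3393 V=3.3393[hold]  S*(4)=76.4800
k=3: j=0 S=48.7961 intr=61.3839 cont=59.4743 V=61.3839[EX]; j=1 S=65.8406 intr=44.3394 cont=42.4298 V=44.3394[EX]; j=2 S=88.8387 intr=21.3413 cont=22.7754 V=22.7754[hold]; j=3 S=119.8701 intr=0.0000 cont=8.0675 V=8.0675[hold]  S*(3)=65.8406
k=2: j=0 S=56.6812 intr=53.4988 cont=51.5891 V=53.4988[EX]; j=1 S=76.4800 intr=33.7000 cont=32.5250 V=33.7000[EX]; j=2 S=103.1945 intr=6.9855 cont=14.8467 V=14.8467[hold]  S*(2)=76.4800
k=1: j=0 S=65.8406 intr=44.3394 cont=42.4298 V=44.3394[EX]; j=1 S=88.8387 intr=21.3413 cont=23.4585 V=23.4585[hold]  S*(1)=65.8406
k=0: j=0 S=76.4800 intr=33.7000 cont=32.8749 V=33.7000[EX]  S*(0)=76.4800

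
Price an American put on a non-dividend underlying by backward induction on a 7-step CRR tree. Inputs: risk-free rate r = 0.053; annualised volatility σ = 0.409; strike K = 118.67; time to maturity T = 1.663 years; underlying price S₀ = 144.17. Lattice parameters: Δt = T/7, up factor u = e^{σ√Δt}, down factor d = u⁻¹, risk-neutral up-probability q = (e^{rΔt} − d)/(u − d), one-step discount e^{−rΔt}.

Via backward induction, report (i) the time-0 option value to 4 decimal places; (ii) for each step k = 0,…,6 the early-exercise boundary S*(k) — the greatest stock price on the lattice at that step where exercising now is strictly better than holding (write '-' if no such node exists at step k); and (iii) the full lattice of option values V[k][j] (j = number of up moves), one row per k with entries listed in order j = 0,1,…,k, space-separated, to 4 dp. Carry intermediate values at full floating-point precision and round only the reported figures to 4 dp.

price = 12.2993
boundary = - - - - 64.9479 79.2762 96.7654
tree:
12.2993
18.7919 5.6423
27.8339 9.5648 1.5735
39.6448 15.8675 3.0400 0.0382
53.7221 25.5522 5.8724 0.0746 0.0000
65.4607 39.3938 11.3425 0.1458 0.0000 0.0000
75.0777 53.7221 21.9046 0.2850 0.0000 0.0000 0.0000
82.9565 65.4607 39.3938 0.5571 0.0000 0.0000 0.0000 0.0000

Δt=0.23757, u=1.22061, d=0.81926, q=0.48190, disc=e^(-rΔt)=0.98749
k=7 terminal: V=max(K-S,0) → 82.9565 65.4607 39.3938 0.5571 0.0000 0.0000 0.0000 0.0000
k=6: j=0 S=43.5923 intr=75.0777 cont=73.5928 V=75.0777[EX]; j=1 S=64.9479 intr=53.7221 cont=52.2373 V=53.7221[EX]; j=2 S=96.7654 intr=21.9046 cont=20.4198 V=21.9046[EX]; j=3 S=144.1700 intr=0.0000 cont=0.2850 V=0.2850[hold]; j=4 S=214.7978 intr=0.0000 cont=0.0000 V=0.0000[hold]; j=5 S=320.0255 intr=0.0000 cont=0.0000 V=0.0000[hold]; j=6 S=476.8036 intr=0.0000 cont=0.0000 V=0.0000[hold]  S*(6)=96.7654
k=5: j=0 S=53.2093 intr=65.4607 cont=63.9758 V=65.4607[EX]; j=1 S=79.2762 intr=39.3938 cont=37.9090 V=39.3938[EX]; j=2 S=118.1129 intr=0.5571 cont=11.3425 V=11.3425[hold]; j=3 S=175.9756 intr=0.0000 cont=0.1458 V=0.1458[hold]; j=4 S=262.1846 intr=0.0000 cont=0.0000 V=0.0000[hold]; j=5 S=390.6268 intr=0.0000 cont=0.0000 V=0.0000[hold]  S*(5)=79.2762
k=4: j=0 S=64.9479 intr=53.7221 cont=52.2373 V=53.7221[EX]; j=1 S=96.7654 intr=21.9046 cont=25.5522 V=25.5522[hold]; j=2 S=144.1700 intr=0.0000 cont=5.8724 V=5.8724[hold]; j=3 S=214.7978 intr=0.0000 cont=0.0746 V=0.0746[hold]; j=4 S=320.0255 intr=0.0000 cont=0.0000 V=0.0000[hold]  S*(4)=64.9479
k=3: j=0 S=79.2762 intr=39.3938 cont=39.6448 V=39.6448[hold]; j=1 S=118.1129 intr=0.5571 cont=15.8675 V=15.8675[hold]; j=2 S=175.9756 intr=0.0000 cont=3.0400 V=3.0400[hold]; j=3 S=262.1846 intr=0.0000 cont=0.0382 V=0.0382[hold]  S*(3)=-
k=2: j=0 S=96.7654 intr=21.9046 cont=27.8339 V=27.8339[hold]; j=1 S=144.1700 intr=0.0000 cont=9.5648 V=9.5648[hold]; j=2 S=214.7978 intr=0.0000 cont=1.5735 V=1.5735[hold]  S*(2)=-
k=1: j=0 S=118.1129 intr=0.5571 cont=18.7919 V=18.7919[hold]; j=1 S=175.9756 intr=0.0000 cont=5.6423 V=5.6423[hold]  S*(1)=-
k=0: j=0 S=144.1700 intr=0.0000 cont=12.2993 V=12.2993[hold]  S*(0)=-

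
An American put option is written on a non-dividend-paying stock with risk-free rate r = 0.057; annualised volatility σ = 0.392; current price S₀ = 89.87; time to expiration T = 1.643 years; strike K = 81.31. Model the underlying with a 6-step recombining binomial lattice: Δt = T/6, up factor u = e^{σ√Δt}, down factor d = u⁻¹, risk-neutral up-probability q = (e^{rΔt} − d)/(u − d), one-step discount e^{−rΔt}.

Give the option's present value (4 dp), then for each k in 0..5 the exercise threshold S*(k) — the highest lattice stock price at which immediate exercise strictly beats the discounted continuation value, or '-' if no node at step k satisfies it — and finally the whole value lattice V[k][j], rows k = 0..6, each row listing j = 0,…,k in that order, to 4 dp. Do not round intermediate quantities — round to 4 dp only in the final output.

Δt=0.27383, u=1.22768, d=0.81454, q=0.48697, disc=e^(-rΔt)=0.98451
k=6 terminal: V=max(K-S,0) → 55.0622 41.7490 21.6833 0.0000 0.0000 0.0000 0.0000
k=5: j=0 S=32.2241 intr=49.0859 cont=47.8266 V=49.0859[EX]; j=1 S=48.5684 intr=32.7416 cont=31.4823 V=32.7416[EX]; j=2 S=73.2028 intr=8.1072 cont=10.9518 V=10.9518[hold]; j=3 S=110.3320 intr=0.0000 cont=0.0000 V=0.0000[hold]; j=4 S=166.2935 intr=0.0000 cont=0.0000 V=0.0000[hold]; j=5 S=250.6392 intr=0.0000 cont=0.0000 V=0.0000[hold]  S*(5)=48.5684
k=4: j=0 S=39.5610 intr=41.7490 cont=40.4897 V=41.7490[EX]; j=1 S=59.6267 intr=21.6833 cont=21.7878 V=21.7878[hold]; j=2 S=89.8700 intr=0.0000 cont=5.5316 V=5.5316[hold]; j=3 S=135.4529 intr=0.0000 cont=0.0000 V=0.0000[hold]; j=4 S=204.1560 intr=0.0000 cont=0.0000 V=0.0000[hold]  S*(4)=39.5610
k=3: j=0 S=48.5684 intr=32.7416 cont=31.5324 V=32.7416[EX]; j=1 S=73.2028 intr=8.1072 cont=13.6566 V=13.6566[hold]; j=2 S=110.3320 intr=0.0000 cont=2.7939 V=2.7939[hold]; j=3 S=166.2935 intr=0.0000 cont=0.0000 V=0.0000[hold]  S*(3)=48.5684
k=2: j=0 S=59.6267 intr=21.6833 cont=23.0846 V=23.0846[hold]; j=1 S=89.8700 intr=0.0000 cont=8.2372 V=8.2372[hold]; j=2 S=135.4529 intr=0.0000 cont=1.4111 V=1.4111[hold]  S*(2)=-
k=1: j=0 S=73.2028 intr=8.1072 cont=15.6088 V=15.6088[hold]; j=1 S=110.3320 intr=0.0000 cont=4.8370 V=4.8370[hold]  S*(1)=-
k=0: j=0 S=89.8700 intr=0.0000 cont=10.2027 V=10.2027[hold]  S*(0)=-

price = 10.2027
boundary = - - - 48.5684 39.5610 48.5684
tree:
10.2027
15.6088 4.8370
23.0846 8.2372 1.4111
32.7416 13.6566 2.7939 0.0000
41.7490 21.7878 5.5316 0.0000 0.0000
49.0859 32.7416 10.9518 0.0000 0.0000 0.0000
55.0622 41.7490 21.6833 0.0000 0.0000 0.0000 0.0000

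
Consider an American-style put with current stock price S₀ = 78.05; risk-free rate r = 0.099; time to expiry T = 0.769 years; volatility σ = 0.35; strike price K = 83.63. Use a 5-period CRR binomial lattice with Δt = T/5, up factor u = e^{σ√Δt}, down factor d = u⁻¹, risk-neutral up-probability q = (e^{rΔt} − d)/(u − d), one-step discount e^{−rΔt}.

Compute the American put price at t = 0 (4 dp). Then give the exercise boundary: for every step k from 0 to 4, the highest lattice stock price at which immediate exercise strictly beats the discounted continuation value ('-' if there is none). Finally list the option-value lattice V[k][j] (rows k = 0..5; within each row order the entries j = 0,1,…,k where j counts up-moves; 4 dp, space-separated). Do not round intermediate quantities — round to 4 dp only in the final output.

Δt=0.15380  u=1.14713  d=0.87174  q=0.52145  discount=0.98489
step 5 (expiry): payoffs max(K−S,0) = 44.3370 31.9243 15.5905 0.0000 0.0000 0.0000
step 4: (k=4,j=0): S=45.0741, (K−S)⁺=38.5559, hold=37.2922 ⇒ V=38.5559 exercise | (k=4,j=1): S=59.3130, (K−S)⁺=24.3170, hold=23.0533 ⇒ V=24.3170 exercise | (k=4,j=2): S=78.0500, (K−S)⁺=5.5800, hold=7.3480 ⇒ V=7.3480 continue | (k=4,j=3): S=102.7061, (K−S)⁺=0.0000, hold=0.0000 ⇒ V=0.0000 continue | (k=4,j=4): S=135.1510, (K−S)⁺=0.0000, hold=0.0000 ⇒ V=0.0000 continue  boundary S*=59.3130
step 3: (k=3,j=0): S=51.7057, (K−S)⁺=31.9243, hold=30.6606 ⇒ V=31.9243 exercise | (k=3,j=1): S=68.0395, (K−S)⁺=15.5905, hold=15.2348 ⇒ V=15.5905 exercise | (k=3,j=2): S=89.5333, (K−S)⁺=0.0000, hold=3.4633 ⇒ V=3.4633 continue | (k=3,j=3): S=117.8169, (K−S)⁺=0.0000, hold=0.0000 ⇒ V=0.0000 continue  boundary S*=68.0395
step 2: (k=2,j=0): S=59.3130, (K−S)⁺=24.3170, hold=23.0533 ⇒ V=24.3170 exercise | (k=2,j=1): S=78.0500, (K−S)⁺=5.5800, hold=9.1267 ⇒ V=9.1267 continue | (k=2,j=2): S=102.7061, (K−S)⁺=0.0000, hold=1.6323 ⇒ V=1.6323 continue  boundary S*=59.3130
step 1: (k=1,j=0): S=68.0395, (K−S)⁺=15.5905, hold=16.1482 ⇒ V=16.1482 continue | (k=1,j=1): S=89.5333, (K−S)⁺=0.0000, hold=5.1398 ⇒ V=5.1398 continue  boundary S*=-
step 0: (k=0,j=0): S=78.0500, (K−S)⁺=5.5800, hold=10.2506 ⇒ V=10.2506 continue  boundary S*=-

price = 10.2506
boundary = - - 59.3130 68.0395 59.3130
tree:
10.2506
16.1482 5.1398
24.3170 9.1267 1.6323
31.9243 15.5905 3.4633 0.0000
38.5559 24.3170 7.3480 0.0000 0.0000
44.3370 31.9243 15.5905 0.0000 0.0000 0.0000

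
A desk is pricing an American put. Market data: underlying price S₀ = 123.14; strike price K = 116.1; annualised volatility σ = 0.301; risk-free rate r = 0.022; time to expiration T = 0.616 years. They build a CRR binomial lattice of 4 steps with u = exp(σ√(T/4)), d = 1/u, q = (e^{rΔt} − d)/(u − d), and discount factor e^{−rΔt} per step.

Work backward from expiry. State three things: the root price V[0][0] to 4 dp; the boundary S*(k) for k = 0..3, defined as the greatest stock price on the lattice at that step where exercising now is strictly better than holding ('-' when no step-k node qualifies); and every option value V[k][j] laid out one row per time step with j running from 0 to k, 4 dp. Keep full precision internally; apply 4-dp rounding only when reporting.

params: Δt=0.15400 u=1.12538 d=0.88859 q=0.48484 e^(-rΔt)=0.99662
t_4 payoffs: 39.3281 18.8699 0.0000 0.0000 0.0000
t_3: node(3,0) S=86.3975 payoff=29.7025 vs cont=29.3098 → 29.7025 [stop]  node(3,1) S=109.4208 payoff=6.6792 vs cont=9.6882 → 9.6882 [wait]  node(3,2) S=138.5793 payoff=0.0000 vs cont=0.0000 → 0.0000 [wait]  node(3,3) S=175.5080 payoff=0.0000 vs cont=0.0000 → 0.0000 [wait]  ⇒ S*(3)=86.3975
t_2: node(2,0) S=97.2301 payoff=18.8699 vs cont=19.9312 → 19.9312 [wait]  node(2,1) S=123.1400 payoff=0.0000 vs cont=4.9741 → 4.9741 [wait]  node(2,2) S=155.9544 payoff=0.0000 vs cont=0.0000 → 0.0000 [wait]  ⇒ S*(2)=-
t_1: node(1,0) S=109.4208 payoff=6.6792 vs cont=12.6366 → 12.6366 [wait]  node(1,1) S=138.5793 payoff=0.0000 vs cont=2.5538 → 2.5538 [wait]  ⇒ S*(1)=-
t_0: node(0,0) S=123.1400 payoff=0.0000 vs cont=7.7219 → 7.7219 [wait]  ⇒ S*(0)=-

price = 7.7219
boundary = - - - 86.3975
tree:
7.7219
12.6366 2.5538
19.9312 4.9741 0.0000
29.7025 9.6882 0.0000 0.0000
39.3281 18.8699 0.0000 0.0000 0.0000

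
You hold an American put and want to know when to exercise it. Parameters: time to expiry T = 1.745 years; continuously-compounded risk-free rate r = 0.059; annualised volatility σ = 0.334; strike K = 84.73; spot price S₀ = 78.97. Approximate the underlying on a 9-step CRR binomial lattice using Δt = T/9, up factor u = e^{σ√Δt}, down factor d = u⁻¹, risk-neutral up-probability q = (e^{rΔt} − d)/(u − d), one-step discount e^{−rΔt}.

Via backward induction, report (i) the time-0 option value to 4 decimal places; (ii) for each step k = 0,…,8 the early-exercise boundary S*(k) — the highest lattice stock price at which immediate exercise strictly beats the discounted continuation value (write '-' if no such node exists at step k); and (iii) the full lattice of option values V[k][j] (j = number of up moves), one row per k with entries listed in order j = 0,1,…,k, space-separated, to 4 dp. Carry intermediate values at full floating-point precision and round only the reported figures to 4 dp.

price = 13.7096
boundary = - - - 50.7981 58.8463 50.7981 58.8463 50.7981 58.8463
tree:
13.7096
19.1432 8.6392
25.9214 12.8649 4.6497
33.9319 18.5772 7.4989 1.9328
40.8793 25.8837 11.7624 3.4459 0.4777
46.8766 33.9319 17.8259 6.0231 0.9709 0.0000
52.0537 40.8793 25.8837 10.2494 1.9731 0.0000 0.0000
56.5227 46.8766 33.9319 16.7829 4.0098 0.0000 0.0000 0.0000
60.3805 52.0537 40.8793 25.8837 8.1488 0.0000 0.0000 0.0000 0.0000
63.7107 56.5227 46.8766 33.9319 16.5604 0.0000 0.0000 0.0000 0.0000 0.0000

Δt=0.19389  u=1.15843  d=0.86323  q=0.50227  discount=0.98863
step 9 (expiry): payoffs max(K−S,0) = 63.7107 56.5227 46.8766 33.9319 16.5604 0.0000 0.0000 0.0000 0.0000 0.0000
step 8: (k=8,j=0): S=24.3495, (K−S)⁺=60.3805, hold=59.4168 ⇒ V=60.3805 exercise | (k=8,j=1): S=32.6763, (K−S)⁺=52.0537, hold=51.0899 ⇒ V=52.0537 exercise | (k=8,j=2): S=43.8507, (K−S)⁺=40.8793, hold=39.9156 ⇒ V=40.8793 exercise | (k=8,j=3): S=58.8463, (K−S)⁺=25.8837, hold=24.9200 ⇒ V=25.8837 exercise | (k=8,j=4): S=78.9700, (K−S)⁺=5.7600, hold=8.1488 ⇒ V=8.1488 continue | (k=8,j=5): S=105.9754, (K−S)⁺=0.0000, hold=0.0000 ⇒ V=0.0000 continue | (k=8,j=6): S=142.2159, (K−S)⁺=0.0000, hold=0.0000 ⇒ V=0.0000 continue | (k=8,j=7): S=190.8496, (K−S)⁺=0.0000, hold=0.0000 ⇒ V=0.0000 continue | (k=8,j=8): S=256.1146, (K−S)⁺=0.0000, hold=0.0000 ⇒ V=0.0000 continue  boundary S*=58.8463
step 7: (k=7,j=0): S=28.2073, (K−S)⁺=56.5227, hold=55.5590 ⇒ V=56.5227 exercise | (k=7,j=1): S=37.8534, (K−S)⁺=46.8766, hold=45.9129 ⇒ V=46.8766 exercise | (k=7,j=2): S=50.7981, (K−S)⁺=33.9319, hold=32.9681 ⇒ V=33.9319 exercise | (k=7,j=3): S=68.1696, (K−S)⁺=16.5604, hold=16.7829 ⇒ V=16.7829 continue | (k=7,j=4): S=91.4816, (K−S)⁺=0.0000, hold=4.0098 ⇒ V=4.0098 continue | (k=7,j=5): S=122.7656, (K−S)⁺=0.0000, hold=0.0000 ⇒ V=0.0000 continue | (k=7,j=6): S=164.7478, (K−S)⁺=0.0000, hold=0.0000 ⇒ V=0.0000 continue | (k=7,j=7): S=221.0868, (K−S)⁺=0.0000, hold=0.0000 ⇒ V=0.0000 continue  boundary S*=50.7981
step 6: (k=6,j=0): S=32.6763, (K−S)⁺=52.0537, hold=51.0899 ⇒ V=52.0537 exercise | (k=6,j=1): S=43.8507, (K−S)⁺=40.8793, hold=39.9156 ⇒ V=40.8793 exercise | (k=6,j=2): S=58.8463, (K−S)⁺=25.8837, hold=25.0304 ⇒ V=25.8837 exercise | (k=6,j=3): S=78.9700, (K−S)⁺=5.7600, hold=10.2494 ⇒ V=10.2494 continue | (k=6,j=4): S=105.9754, (K−S)⁺=0.0000, hold=1.9731 ⇒ V=1.9731 continue | (k=6,j=5): S=142.2159, (K−S)⁺=0.0000, hold=0.0000 ⇒ V=0.0000 continue | (k=6,j=6): S=190.8496, (K−S)⁺=0.0000, hold=0.0000 ⇒ V=0.0000 continue  boundary S*=58.8463
step 5: (k=5,j=0): S=37.8534, (K−S)⁺=46.8766, hold=45.9129 ⇒ V=46.8766 exercise | (k=5,j=1): S=50.7981, (K−S)⁺=33.9319, hold=32.9681 ⇒ V=33.9319 exercise | (k=5,j=2): S=68.1696, (K−S)⁺=16.5604, hold=17.8259 ⇒ V=17.8259 continue | (k=5,j=3): S=91.4816, (K−S)⁺=0.0000, hold=6.0231 ⇒ V=6.0231 continue | (k=5,j=4): S=122.7656, (K−S)⁺=0.0000, hold=0.9709 ⇒ V=0.9709 continue | (k=5,j=5): S=164.7478, (K−S)⁺=0.0000, hold=0.0000 ⇒ V=0.0000 continue  boundary S*=50.7981
step 4: (k=4,j=0): S=43.8507, (K−S)⁺=40.8793, hold=39.9156 ⇒ V=40.8793 exercise | (k=4,j=1): S=58.8463, (K−S)⁺=25.8837, hold=25.5484 ⇒ V=25.8837 exercise | (k=4,j=2): S=78.9700, (K−S)⁺=5.7600, hold=11.7624 ⇒ V=11.7624 continue | (k=4,j=3): S=105.9754, (K−S)⁺=0.0000, hold=3.4459 ⇒ V=3.4459 continue | (k=4,j=4): S=142.2159, (K−S)⁺=0.0000, hold=0.4777 ⇒ V=0.4777 continue  boundary S*=58.8463
step 3: (k=3,j=0): S=50.7981, (K−S)⁺=33.9319, hold=32.9681 ⇒ V=33.9319 exercise | (k=3,j=1): S=68.1696, (K−S)⁺=16.5604, hold=18.5772 ⇒ V=18.5772 continue | (k=3,j=2): S=91.4816, (K−S)⁺=0.0000, hold=7.4989 ⇒ V=7.4989 continue | (k=3,j=3): S=122.7656, (K−S)⁺=0.0000, hold=1.9328 ⇒ V=1.9328 continue  boundary S*=50.7981
step 2: (k=2,j=0): S=58.8463, (K−S)⁺=25.8837, hold=25.9214 ⇒ V=25.9214 continue | (k=2,j=1): S=78.9700, (K−S)⁺=5.7600, hold=12.8649 ⇒ V=12.8649 continue | (k=2,j=2): S=105.9754, (K−S)⁺=0.0000, hold=4.6497 ⇒ V=4.6497 continue  boundary S*=-
step 1: (k=1,j=0): S=68.1696, (K−S)⁺=16.5604, hold=19.1432 ⇒ V=19.1432 continue | (k=1,j=1): S=91.4816, (K−S)⁺=0.0000, hold=8.6392 ⇒ V=8.6392 continue  boundary S*=-
step 0: (k=0,j=0): S=78.9700, (K−S)⁺=5.7600, hold=13.7096 ⇒ V=13.7096 continue  boundary S*=-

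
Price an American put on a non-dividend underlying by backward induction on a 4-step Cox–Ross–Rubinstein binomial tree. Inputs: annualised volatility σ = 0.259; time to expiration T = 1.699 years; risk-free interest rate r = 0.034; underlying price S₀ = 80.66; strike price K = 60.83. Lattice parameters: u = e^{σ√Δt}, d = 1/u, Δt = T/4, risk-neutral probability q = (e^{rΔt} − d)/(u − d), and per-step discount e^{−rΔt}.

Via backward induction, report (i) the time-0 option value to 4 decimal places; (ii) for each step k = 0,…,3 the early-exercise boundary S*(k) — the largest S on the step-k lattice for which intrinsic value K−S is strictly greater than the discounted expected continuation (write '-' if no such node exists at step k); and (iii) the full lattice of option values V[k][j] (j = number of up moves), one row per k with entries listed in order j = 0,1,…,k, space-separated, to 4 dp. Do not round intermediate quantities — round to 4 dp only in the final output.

price = 2.0345
boundary = - - - 48.6110
tree:
2.0345
3.7426 0.3908
6.8092 0.7943 0.0000
12.2190 1.6141 0.0000 0.0000
19.7693 3.2804 0.0000 0.0000 0.0000

params: Δt=0.42475 u=1.18388 d=0.84468 q=0.50078 e^(-rΔt)=0.98566
t_4 payoffs: 19.7693 3.2804 0.0000 0.0000 0.0000
t_3: node(3,0) S=48.6110 payoff=12.2190 vs cont=11.3468 → 12.2190 [stop]  node(3,1) S=68.1319 payoff=0.0000 vs cont=1.6141 → 1.6141 [wait]  node(3,2) S=95.4918 payoff=0.0000 vs cont=0.0000 → 0.0000 [wait]  node(3,3) S=133.8388 payoff=0.0000 vs cont=0.0000 → 0.0000 [wait]  ⇒ S*(3)=48.6110
t_2: node(2,0) S=57.5496 payoff=3.2804 vs cont=6.8092 → 6.8092 [wait]  node(2,1) S=80.6600 payoff=0.0000 vs cont=0.7943 → 0.7943 [wait]  node(2,2) S=113.0509 payoff=0.0000 vs cont=0.0000 → 0.0000 [wait]  ⇒ S*(2)=-
t_1: node(1,0) S=68.1319 payoff=0.0000 vs cont=3.7426 → 3.7426 [wait]  node(1,1) S=95.4918 payoff=0.0000 vs cont=0.3908 → 0.3908 [wait]  ⇒ S*(1)=-
t_0: node(0,0) S=80.6600 payoff=0.0000 vs cont=2.0345 → 2.0345 [wait]  ⇒ S*(0)=-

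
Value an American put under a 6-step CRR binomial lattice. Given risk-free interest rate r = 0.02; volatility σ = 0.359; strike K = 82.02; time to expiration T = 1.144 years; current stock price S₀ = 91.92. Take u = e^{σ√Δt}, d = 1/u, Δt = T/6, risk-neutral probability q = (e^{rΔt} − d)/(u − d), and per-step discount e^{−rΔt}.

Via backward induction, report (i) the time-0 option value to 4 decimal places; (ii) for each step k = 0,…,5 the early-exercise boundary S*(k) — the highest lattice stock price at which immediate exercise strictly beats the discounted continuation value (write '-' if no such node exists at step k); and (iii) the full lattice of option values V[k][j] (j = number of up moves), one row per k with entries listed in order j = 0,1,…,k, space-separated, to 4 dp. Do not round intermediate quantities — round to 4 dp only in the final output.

price = 8.5223
boundary = - - - - 49.1012 57.4343
tree:
8.5223
12.6511 3.9915
18.1819 6.5918 1.1270
25.0930 10.6296 2.1467 0.0000
32.9188 16.5773 4.0893 0.0000 0.0000
40.0429 24.5857 7.7896 0.0000 0.0000 0.0000
46.1333 32.9188 14.8383 0.0000 0.0000 0.0000 0.0000

Δt=0.19067, u=1.16971, d=0.85491, q=0.47303, disc=e^(-rΔt)=0.99619
k=6 terminal: V=max(K-S,0) → 46.1333 32.9188 14.8383 0.0000 0.0000 0.0000 0.0000
k=5: j=0 S=41.9771 intr=40.0429 cont=39.7307 V=40.0429[EX]; j=1 S=57.4343 intr=24.5857 cont=24.2735 V=24.5857[EX]; j=2 S=78.5834 intr=3.4366 cont=7.7896 V=7.7896[hold]; j=3 S=107.5201 intr=0.0000 cont=0.0000 V=0.0000[hold]; j=4 S=147.1121 intr=0.0000 cont=0.0000 V=0.0000[hold]; j=5 S=201.2831 intr=0.0000 cont=0.0000 V=0.0000[hold]  S*(5)=57.4343
k=4: j=0 S=49.1012 intr=32.9188 cont=32.6066 V=32.9188[EX]; j=1 S=67.1817 intr=14.8383 cont=16.5773 V=16.5773[hold]; j=2 S=91.9200 intr=0.0000 cont=4.0893 V=4.0893[hold]; j=3 S=125.7677 intr=0.0000 cont=0.0000 V=0.0000[hold]; j=4 S=172.0790 intr=0.0000 cont=0.0000 V=0.0000[hold]  S*(4)=49.1012
k=3: j=0 S=57.4343 intr=24.5857 cont=25.0930 V=25.0930[hold]; j=1 S=78.5834 intr=3.4366 cont=10.6296 V=10.6296[hold]; j=2 S=107.5201 intr=0.0000 cont=2.1467 V=2.1467[hold]; j=3 S=147.1121 intr=0.0000 cont=0.0000 V=0.0000[hold]  S*(3)=-
k=2: j=0 S=67.1817 intr=14.8383 cont=18.1819 V=18.1819[hold]; j=1 S=91.9200 intr=0.0000 cont=6.5918 V=6.5918[hold]; j=2 S=125.7677 intr=0.0000 cont=1.1270 V=1.1270[hold]  S*(2)=-
k=1: j=0 S=78.5834 intr=3.4366 cont=12.6511 V=12.6511[hold]; j=1 S=107.5201 intr=0.0000 cont=3.9915 V=3.9915[hold]  S*(1)=-
k=0: j=0 S=91.9200 intr=0.0000 cont=8.5223 V=8.5223[hold]  S*(0)=-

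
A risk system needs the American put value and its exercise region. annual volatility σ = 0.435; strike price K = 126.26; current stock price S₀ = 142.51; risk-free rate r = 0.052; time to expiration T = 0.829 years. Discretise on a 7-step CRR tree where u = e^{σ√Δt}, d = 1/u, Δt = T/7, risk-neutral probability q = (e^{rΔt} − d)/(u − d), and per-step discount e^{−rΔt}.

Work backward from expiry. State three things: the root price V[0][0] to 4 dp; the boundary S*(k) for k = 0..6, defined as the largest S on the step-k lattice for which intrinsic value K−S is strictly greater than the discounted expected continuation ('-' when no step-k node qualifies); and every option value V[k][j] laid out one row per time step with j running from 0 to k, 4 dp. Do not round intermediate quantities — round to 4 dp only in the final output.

price = 11.9174
boundary = - - - - 78.3055 90.9506 105.6377
tree:
11.9174
17.7923 5.7864
25.7784 9.4784 1.9117
35.9857 15.1908 3.4900 0.2480
47.9545 23.6447 6.3434 0.4829 0.0000
58.8415 35.3094 11.4712 0.9401 0.0000 0.0000
68.2149 47.9545 20.6223 1.8303 0.0000 0.0000 0.0000
76.2850 58.8415 35.3094 3.5635 0.0000 0.0000 0.0000 0.0000

params: Δt=0.11843 u=1.16148 d=0.86097 q=0.48320 e^(-rΔt)=0.99386
t_7 payoffs: 76.2850 58.8415 35.3094 3.5635 0.0000 0.0000 0.0000 0.0000
t_6: node(6,0) S=58.0451 payoff=68.2149 vs cont=67.4397 → 68.2149 [stop]  node(6,1) S=78.3055 payoff=47.9545 vs cont=47.1793 → 47.9545 [stop]  node(6,2) S=105.6377 payoff=20.6223 vs cont=19.8472 → 20.6223 [stop]  node(6,3) S=142.5100 payoff=0.0000 vs cont=1.8303 → 1.8303 [wait]  node(6,4) S=192.2524 payoff=0.0000 vs cont=0.0000 → 0.0000 [wait]  node(6,5) S=259.3572 payoff=0.0000 vs cont=0.0000 → 0.0000 [wait]  node(6,6) S=349.8846 payoff=0.0000 vs cont=0.0000 → 0.0000 [wait]  ⇒ S*(6)=105.6377
t_5: node(5,0) S=67.4185 payoff=58.8415 vs cont=58.0663 → 58.8415 [stop]  node(5,1) S=90.9506 payoff=35.3094 vs cont=34.5342 → 35.3094 [stop]  node(5,2) S=122.6965 payoff=3.5635 vs cont=11.4712 → 11.4712 [wait]  node(5,3) S=165.5231 payoff=0.0000 vs cont=0.9401 → 0.9401 [wait]  node(5,4) S=223.2981 payoff=0.0000 vs cont=0.0000 → 0.0000 [wait]  node(5,5) S=301.2392 payoff=0.0000 vs cont=0.0000 → 0.0000 [wait]  ⇒ S*(5)=90.9506
t_4: node(4,0) S=78.3055 payoff=47.9545 vs cont=47.1793 → 47.9545 [stop]  node(4,1) S=105.6377 payoff=20.6223 vs cont=23.6447 → 23.6447 [wait]  node(4,2) S=142.5100 payoff=0.0000 vs cont=6.3434 → 6.3434 [wait]  node(4,3) S=192.2524 payoff=0.0000 vs cont=0.4829 → 0.4829 [wait]  node(4,4) S=259.3572 payoff=0.0000 vs cont=0.0000 → 0.0000 [wait]  ⇒ S*(4)=78.3055
t_3: node(3,0) S=90.9506 payoff=35.3094 vs cont=35.9857 → 35.9857 [wait]  node(3,1) S=122.6965 payoff=3.5635 vs cont=15.1908 → 15.1908 [wait]  node(3,2) S=165.5231 payoff=0.0000 vs cont=3.4900 → 3.4900 [wait]  node(3,3) S=223.2981 payoff=0.0000 vs cont=0.2480 → 0.2480 [wait]  ⇒ S*(3)=-
t_2: node(2,0) S=105.6377 payoff=20.6223 vs cont=25.7784 → 25.7784 [wait]  node(2,1) S=142.5100 payoff=0.0000 vs cont=9.4784 → 9.4784 [wait]  node(2,2) S=192.2524 payoff=0.0000 vs cont=1.9117 → 1.9117 [wait]  ⇒ S*(2)=-
t_1: node(1,0) S=122.6965 payoff=3.5635 vs cont=17.7923 → 17.7923 [wait]  node(1,1) S=165.5231 payoff=0.0000 vs cont=5.7864 → 5.7864 [wait]  ⇒ S*(1)=-
t_0: node(0,0) S=142.5100 payoff=0.0000 vs cont=11.9174 → 11.9174 [wait]  ⇒ S*(0)=-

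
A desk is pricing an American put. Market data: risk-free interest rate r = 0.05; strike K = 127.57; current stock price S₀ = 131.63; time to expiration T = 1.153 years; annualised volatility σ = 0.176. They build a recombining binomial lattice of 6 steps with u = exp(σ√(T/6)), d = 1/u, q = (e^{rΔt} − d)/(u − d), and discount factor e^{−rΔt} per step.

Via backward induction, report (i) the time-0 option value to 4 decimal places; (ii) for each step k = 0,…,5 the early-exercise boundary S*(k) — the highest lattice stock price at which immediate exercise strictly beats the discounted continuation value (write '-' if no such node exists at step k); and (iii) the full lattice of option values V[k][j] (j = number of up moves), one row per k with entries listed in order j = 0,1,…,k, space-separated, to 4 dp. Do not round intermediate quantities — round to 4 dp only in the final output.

price = 5.4227
boundary = - - - 104.4320 112.8082 104.4320
tree:
5.4227
9.1738 2.3649
14.9355 4.4921 0.6184
23.1380 8.3038 1.3668 0.0000
30.8922 14.7618 3.0213 0.0000 0.0000
38.0707 23.1380 6.6783 0.0000 0.0000 0.0000
44.7162 30.8922 14.7618 0.0000 0.0000 0.0000 0.0000

Δt=0.19217, u=1.08021, d=0.92575, q=0.54323, disc=e^(-rΔt)=0.99044
k=6 terminal: V=max(K-S,0) → 44.7162 30.8922 14.7618 0.0000 0.0000 0.0000 0.0000
k=5: j=0 S=89.4993 intr=38.0707 cont=36.8508 V=38.0707[EX]; j=1 S=104.4320 intr=23.1380 cont=21.9181 V=23.1380[EX]; j=2 S=121.8563 intr=5.7137 cont=6.6783 V=6.6783[hold]; j=3 S=142.1877 intr=0.0000 cont=0.0000 V=0.0000[hold]; j=4 S=165.9113 intr=0.0000 cont=0.0000 V=0.0000[hold]; j=5 S=193.5932 intr=0.0000 cont=0.0000 V=0.0000[hold]  S*(5)=104.4320
k=4: j=0 S=96.6778 intr=30.8922 cont=29.6723 V=30.8922[EX]; j=1 S=112.8082 intr=14.7618 cont=14.0609 V=14.7618[EX]; j=2 S=131.6300 intr=0.0000 cont=3.0213 V=3.0213[hold]; j=3 S=153.5921 intr=0.0000 cont=0.0000 V=0.0000[hold]; j=4 S=179.2186 intr=0.0000 cont=0.0000 V=0.0000[hold]  S*(4)=112.8082
k=3: j=0 S=104.4320 intr=23.1380 cont=21.9181 V=23.1380[EX]; j=1 S=121.8563 intr=5.7137 cont=8.3038 V=8.3038[hold]; j=2 S=142.1877 intr=0.0000 cont=1.3668 V=1.3668[hold]; j=3 S=165.9113 intr=0.0000 cont=0.0000 V=0.0000[hold]  S*(3)=104.4320
k=2: j=0 S=112.8082 intr=14.7618 cont=14.9355 V=14.9355[hold]; j=1 S=131.6300 intr=0.0000 cont=4.4921 V=4.4921[hold]; j=2 S=153.5921 intr=0.0000 cont=0.6184 V=0.6184[hold]  S*(2)=-
k=1: j=0 S=121.8563 intr=5.7137 cont=9.1738 V=9.1738[hold]; j=1 S=142.1877 intr=0.0000 cont=2.3649 V=2.3649[hold]  S*(1)=-
k=0: j=0 S=131.6300 intr=0.0000 cont=5.4227 V=5.4227[hold]  S*(0)=-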